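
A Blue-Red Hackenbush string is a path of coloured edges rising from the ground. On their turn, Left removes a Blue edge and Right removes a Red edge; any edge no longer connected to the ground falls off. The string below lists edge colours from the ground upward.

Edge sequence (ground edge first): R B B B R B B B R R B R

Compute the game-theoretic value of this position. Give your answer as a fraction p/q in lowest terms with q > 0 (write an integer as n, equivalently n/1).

R: Left { · }, Right { 0 } = simplest -1
RB: Left { -1 }, Right { 0 } = simplest -1/2
RBB: Left { -1,-1/2 }, Right { 0 } = simplest -1/4
RBBB: Left { -1,-1/2,-1/4 }, Right { 0 } = simplest -1/8
RBBBR: Left { -1,-1/2,-1/4 }, Right { -1/8,0 } = simplest -3/16
RBBBRB: Left { -1,-1/2,-1/4,-3/16 }, Right { -1/8,0 } = simplest -5/32
RBBBRBB: Left { -1,-1/2,-1/4,-3/16,-5/32 }, Right { -1/8,0 } = simplest -9/64
RBBBRBBB: Left { -1,-1/2,-1/4,-3/16,-5/32,-9/64 }, Right { -1/8,0 } = simplest -17/128
RBBBRBBBR: Left { -1,-1/2,-1/4,-3/16,-5/32,-9/64 }, Right { -17/128,-1/8,0 } = simplest -35/256
RBBBRBBBRR: Left { -1,-1/2,-1/4,-3/16,-5/32,-9/64 }, Right { -35/256,-17/128,-1/8,0 } = simplest -71/512
RBBBRBBBRRB: Left { -1,-1/2,-1/4,-3/16,-5/32,-9/64,-71/512 }, Right { -35/256,-17/128,-1/8,0 } = simplest -141/1024
RBBBRBBBRRBR: Left { -1,-1/2,-1/4,-3/16,-5/32,-9/64,-71/512 }, Right { -141/1024,-35/256,-17/128,-1/8,0 } = simplest -283/2048

-283/2048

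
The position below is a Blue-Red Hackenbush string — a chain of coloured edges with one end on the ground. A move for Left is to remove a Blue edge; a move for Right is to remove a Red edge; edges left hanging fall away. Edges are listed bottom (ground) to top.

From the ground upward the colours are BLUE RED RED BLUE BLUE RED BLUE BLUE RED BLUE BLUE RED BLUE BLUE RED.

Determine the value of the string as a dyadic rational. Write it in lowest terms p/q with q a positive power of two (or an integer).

7021/16384

Prefix values for BLUE RED RED BLUE BLUE RED BLUE BLUE RED BLUE BLUE RED BLUE BLUE RED via {L|R} + simplicity:
B: Left { 0 }, Right {  } — simplest 1
BR: Left { 0 }, Right { 1 } — simplest 1/2
BRR: Left { 0 }, Right { 1/2 1 } — simplest 1/4
BRRB: Left { 0 1/4 }, Right { 1/2 1 } — simplest 3/8
BRRBB: Left { 0 1/4 3/8 }, Right { 1/2 1 } — simplest 7/16
BRRBBR: Left { 0 1/4 3/8 }, Right { 7/16 1/2 1 } — simplest 13/32
BRRBBRB: Left { 0 1/4 3/8 13/32 }, Right { 7/16 1/2 1 } — simplest 27/64
BRRBBRBB: Left { 0 1/4 3/8 13/32 27/64 }, Right { 7/16 1/2 1 } — simplest 55/128
BRRBBRBBR: Left { 0 1/4 3/8 13/32 27/64 }, Right { 55/128 7/16 1/2 1 } — simplest 109/256
BRRBBRBBRB: Left { 0 1/4 3/8 13/32 27/64 109/256 }, Right { 55/128 7/16 1/2 1 } — simplest 219/512
BRRBBRBBRBB: Left { 0 1/4 3/8 13/32 27/64 109/256 219/512 }, Right { 55/128 7/16 1/2 1 } — simplest 439/1024
BRRBBRBBRBBR: Left { 0 1/4 3/8 13/32 27/64 109/256 219/512 }, Right { 439/1024 55/128 7/16 1/2 1 } — simplest 877/2048
BRRBBRBBRBBRB: Left { 0 1/4 3/8 13/32 27/64 109/256 219/512 877/2048 }, Right { 439/1024 55/128 7/16 1/2 1 } — simplest 1755/4096
BRRBBRBBRBBRBB: Left { 0 1/4 3/8 13/32 27/64 109/256 219/512 877/2048 1755/4096 }, Right { 439/1024 55/128 7/16 1/2 1 } — simplest 3511/8192
BRRBBRBBRBBRBBR: Left { 0 1/4 3/8 13/32 27/64 109/256 219/512 877/2048 1755/4096 }, Right { 3511/8192 439/1024 55/128 7/16 1/2 1 } — simplest 7021/16384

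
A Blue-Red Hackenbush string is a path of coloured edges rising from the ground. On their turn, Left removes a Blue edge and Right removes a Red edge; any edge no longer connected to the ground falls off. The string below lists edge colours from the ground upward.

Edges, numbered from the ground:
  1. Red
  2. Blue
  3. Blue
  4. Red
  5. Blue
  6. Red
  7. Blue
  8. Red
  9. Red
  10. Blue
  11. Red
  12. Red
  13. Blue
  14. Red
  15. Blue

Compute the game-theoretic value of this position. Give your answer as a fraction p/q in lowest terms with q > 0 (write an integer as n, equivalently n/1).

edge 1 of 15 (Red): { · | 0 } ⇒ -1
edge 2 of 15 (Blue): { -1 | 0 } ⇒ -1/2
edge 3 of 15 (Blue): { -1; -1/2 | 0 } ⇒ -1/4
edge 4 of 15 (Red): { -1; -1/2 | -1/4; 0 } ⇒ -3/8
edge 5 of 15 (Blue): { -1; -1/2; -3/8 | -1/4; 0 } ⇒ -5/16
edge 6 of 15 (Red): { -1; -1/2; -3/8 | -5/16; -1/4; 0 } ⇒ -11/32
edge 7 of 15 (Blue): { -1; -1/2; -3/8; -11/32 | -5/16; -1/4; 0 } ⇒ -21/64
edge 8 of 15 (Red): { -1; -1/2; -3/8; -11/32 | -21/64; -5/16; -1/4; 0 } ⇒ -43/128
edge 9 of 15 (Red): { -1; -1/2; -3/8; -11/32 | -43/128; -21/64; -5/16; -1/4; 0 } ⇒ -87/256
edge 10 of 15 (Blue): { -1; -1/2; -3/8; -11/32; -87/256 | -43/128; -21/64; -5/16; -1/4; 0 } ⇒ -173/512
edge 11 of 15 (Red): { -1; -1/2; -3/8; -11/32; -87/256 | -173/512; -43/128; -21/64; -5/16; -1/4; 0 } ⇒ -347/1024
edge 12 of 15 (Red): { -1; -1/2; -3/8; -11/32; -87/256 | -347/1024; -173/512; -43/128; -21/64; -5/16; -1/4; 0 } ⇒ -695/2048
edge 13 of 15 (Blue): { -1; -1/2; -3/8; -11/32; -87/256; -695/2048 | -347/1024; -173/512; -43/128; -21/64; -5/16; -1/4; 0 } ⇒ -1389/4096
edge 14 of 15 (Red): { -1; -1/2; -3/8; -11/32; -87/256; -695/2048 | -1389/4096; -347/1024; -173/512; -43/128; -21/64; -5/16; -1/4; 0 } ⇒ -2779/8192
edge 15 of 15 (Blue): { -1; -1/2; -3/8; -11/32; -87/256; -695/2048; -2779/8192 | -1389/4096; -347/1024; -173/512; -43/128; -21/64; -5/16; -1/4; 0 } ⇒ -5557/16384

-5557/16384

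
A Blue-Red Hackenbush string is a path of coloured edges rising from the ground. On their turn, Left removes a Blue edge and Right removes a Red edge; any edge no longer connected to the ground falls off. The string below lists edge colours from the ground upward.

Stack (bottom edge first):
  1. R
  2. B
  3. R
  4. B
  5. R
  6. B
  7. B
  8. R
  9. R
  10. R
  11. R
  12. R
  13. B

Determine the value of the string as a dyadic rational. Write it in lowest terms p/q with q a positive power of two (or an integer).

Recurse on prefixes of the 13-edge string R B R B R B B R R R R R B:
R: Left { — }, Right { 0 } gives simplest -1
RB: Left { -1 }, Right { 0 } gives simplest -1/2
RBR: Left { -1 }, Right { -1/2, 0 } gives simplest -3/4
RBRB: Left { -1, -3/4 }, Right { -1/2, 0 } gives simplest -5/8
RBRBR: Left { -1, -3/4 }, Right { -5/8, -1/2, 0 } gives simplest -11/16
RBRBRB: Left { -1, -3/4, -11/16 }, Right { -5/8, -1/2, 0 } gives simplest -21/32
RBRBRBB: Left { -1, -3/4, -11/16, -21/32 }, Right { -5/8, -1/2, 0 } gives simplest -41/64
RBRBRBBR: Left { -1, -3/4, -11/16, -21/32 }, Right { -41/64, -5/8, -1/2, 0 } gives simplest -83/128
RBRBRBBRR: Left { -1, -3/4, -11/16, -21/32 }, Right { -83/128, -41/64, -5/8, -1/2, 0 } gives simplest -167/256
RBRBRBBRRR: Left { -1, -3/4, -11/16, -21/32 }, Right { -167/256, -83/128, -41/64, -5/8, -1/2, 0 } gives simplest -335/512
RBRBRBBRRRR: Left { -1, -3/4, -11/16, -21/32 }, Right { -335/512, -167/256, -83/128, -41/64, -5/8, -1/2, 0 } gives simplest -671/1024
RBRBRBBRRRRR: Left { -1, -3/4, -11/16, -21/32 }, Right { -671/1024, -335/512, -167/256, -83/128, -41/64, -5/8, -1/2, 0 } gives simplest -1343/2048
RBRBRBBRRRRRB: Left { -1, -3/4, -11/16, -21/32, -1343/2048 }, Right { -671/1024, -335/512, -167/256, -83/128, -41/64, -5/8, -1/2, 0 } gives simplest -2685/4096

-2685/4096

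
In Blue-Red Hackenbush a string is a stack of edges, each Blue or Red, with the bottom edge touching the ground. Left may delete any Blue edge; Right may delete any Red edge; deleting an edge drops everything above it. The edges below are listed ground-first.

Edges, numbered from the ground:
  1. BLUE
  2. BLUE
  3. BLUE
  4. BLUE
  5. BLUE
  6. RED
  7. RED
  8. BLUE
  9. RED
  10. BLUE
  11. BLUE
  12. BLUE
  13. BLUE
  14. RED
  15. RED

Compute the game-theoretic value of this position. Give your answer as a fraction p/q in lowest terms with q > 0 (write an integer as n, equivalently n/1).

Recurse on prefixes of the 15-edge string BLUE BLUE BLUE BLUE BLUE RED RED BLUE RED BLUE BLUE BLUE BLUE RED RED:
B: Left { 0 }, Right { ∅ } -> simplest 1
BB: Left { 0 1 }, Right { ∅ } -> simplest 2
BBB: Left { 0 1 2 }, Right { ∅ } -> simplest 3
BBBB: Left { 0 1 2 3 }, Right { ∅ } -> simplest 4
BBBBB: Left { 0 1 2 3 4 }, Right { ∅ } -> simplest 5
BBBBBR: Left { 0 1 2 3 4 }, Right { 5 } -> simplest 9/2
BBBBBRR: Left { 0 1 2 3 4 }, Right { 9/2 5 } -> simplest 17/4
BBBBBRRB: Left { 0 1 2 3 4 17/4 }, Right { 9/2 5 } -> simplest 35/8
BBBBBRRBR: Left { 0 1 2 3 4 17/4 }, Right { 35/8 9/2 5 } -> simplest 69/16
BBBBBRRBRB: Left { 0 1 2 3 4 17/4 69/16 }, Right { 35/8 9/2 5 } -> simplest 139/32
BBBBBRRBRBB: Left { 0 1 2 3 4 17/4 69/16 139/32 }, Right { 35/8 9/2 5 } -> simplest 279/64
BBBBBRRBRBBB: Left { 0 1 2 3 4 17/4 69/16 139/32 279/64 }, Right { 35/8 9/2 5 } -> simplest 559/128
BBBBBRRBRBBBB: Left { 0 1 2 3 4 17/4 69/16 139/32 279/64 559/128 }, Right { 35/8 9/2 5 } -> simplest 1119/256
BBBBBRRBRBBBBR: Left { 0 1 2 3 4 17/4 69/16 139/32 279/64 559/128 }, Right { 1119/256 35/8 9/2 5 } -> simplest 2237/512
BBBBBRRBRBBBBRR: Left { 0 1 2 3 4 17/4 69/16 139/32 279/64 559/128 }, Right { 2237/512 1119/256 35/8 9/2 5 } -> simplest 4473/1024

4473/1024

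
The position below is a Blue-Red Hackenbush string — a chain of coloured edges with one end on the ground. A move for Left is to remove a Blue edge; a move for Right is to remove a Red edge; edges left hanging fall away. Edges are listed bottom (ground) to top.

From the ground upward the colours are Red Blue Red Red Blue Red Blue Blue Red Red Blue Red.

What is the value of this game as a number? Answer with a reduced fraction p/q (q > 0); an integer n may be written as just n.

-1691/2048

Recurse on prefixes of the 12-edge string Red Blue Red Red Blue Red Blue Blue Red Red Blue Red:
edge 1 of 12 (Red): { · | 0 } = -1
edge 2 of 12 (Blue): { -1 | 0 } = -1/2
edge 3 of 12 (Red): { -1 | -1/2 0 } = -3/4
edge 4 of 12 (Red): { -1 | -3/4 -1/2 0 } = -7/8
edge 5 of 12 (Blue): { -1 -7/8 | -3/4 -1/2 0 } = -13/16
edge 6 of 12 (Red): { -1 -7/8 | -13/16 -3/4 -1/2 0 } = -27/32
edge 7 of 12 (Blue): { -1 -7/8 -27/32 | -13/16 -3/4 -1/2 0 } = -53/64
edge 8 of 12 (Blue): { -1 -7/8 -27/32 -53/64 | -13/16 -3/4 -1/2 0 } = -105/128
edge 9 of 12 (Red): { -1 -7/8 -27/32 -53/64 | -105/128 -13/16 -3/4 -1/2 0 } = -211/256
edge 10 of 12 (Red): { -1 -7/8 -27/32 -53/64 | -211/256 -105/128 -13/16 -3/4 -1/2 0 } = -423/512
edge 11 of 12 (Blue): { -1 -7/8 -27/32 -53/64 -423/512 | -211/256 -105/128 -13/16 -3/4 -1/2 0 } = -845/1024
edge 12 of 12 (Red): { -1 -7/8 -27/32 -53/64 -423/512 | -845/1024 -211/256 -105/128 -13/16 -3/4 -1/2 0 } = -1691/2048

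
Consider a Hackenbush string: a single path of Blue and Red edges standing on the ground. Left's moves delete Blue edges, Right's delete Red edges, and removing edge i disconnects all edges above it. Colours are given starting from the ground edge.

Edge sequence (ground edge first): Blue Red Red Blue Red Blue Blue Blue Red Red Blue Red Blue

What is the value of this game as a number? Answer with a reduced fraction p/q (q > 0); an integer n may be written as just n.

edge 1 of 13 (Blue): { 0 | — } => 1
edge 2 of 13 (Red): { 0 | 1 } => 1/2
edge 3 of 13 (Red): { 0 | 1/2,1 } => 1/4
edge 4 of 13 (Blue): { 0,1/4 | 1/2,1 } => 3/8
edge 5 of 13 (Red): { 0,1/4 | 3/8,1/2,1 } => 5/16
edge 6 of 13 (Blue): { 0,1/4,5/16 | 3/8,1/2,1 } => 11/32
edge 7 of 13 (Blue): { 0,1/4,5/16,11/32 | 3/8,1/2,1 } => 23/64
edge 8 of 13 (Blue): { 0,1/4,5/16,11/32,23/64 | 3/8,1/2,1 } => 47/128
edge 9 of 13 (Red): { 0,1/4,5/16,11/32,23/64 | 47/128,3/8,1/2,1 } => 93/256
edge 10 of 13 (Red): { 0,1/4,5/16,11/32,23/64 | 93/256,47/128,3/8,1/2,1 } => 185/512
edge 11 of 13 (Blue): { 0,1/4,5/16,11/32,23/64,185/512 | 93/256,47/128,3/8,1/2,1 } => 371/1024
edge 12 of 13 (Red): { 0,1/4,5/16,11/32,23/64,185/512 | 371/1024,93/256,47/128,3/8,1/2,1 } => 741/2048
edge 13 of 13 (Blue): { 0,1/4,5/16,11/32,23/64,185/512,741/2048 | 371/1024,93/256,47/128,3/8,1/2,1 } => 1483/4096

1483/4096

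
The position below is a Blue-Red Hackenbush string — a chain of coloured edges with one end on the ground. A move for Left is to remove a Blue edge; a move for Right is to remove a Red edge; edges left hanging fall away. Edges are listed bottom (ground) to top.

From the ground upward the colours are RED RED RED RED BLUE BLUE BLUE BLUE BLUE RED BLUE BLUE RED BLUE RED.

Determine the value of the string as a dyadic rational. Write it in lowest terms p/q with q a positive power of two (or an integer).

v(R) = { ∅ | 0 } => -1
v(RR) = { ∅ | -1,0 } => -2
v(RRR) = { ∅ | -2,-1,0 } => -3
v(RRRR) = { ∅ | -3,-2,-1,0 } => -4
v(RRRRB) = { -4 | -3,-2,-1,0 } => -7/2
v(RRRRBB) = { -4,-7/2 | -3,-2,-1,0 } => -13/4
v(RRRRBBB) = { -4,-7/2,-13/4 | -3,-2,-1,0 } => -25/8
v(RRRRBBBB) = { -4,-7/2,-13/4,-25/8 | -3,-2,-1,0 } => -49/16
v(RRRRBBBBB) = { -4,-7/2,-13/4,-25/8,-49/16 | -3,-2,-1,0 } => -97/32
v(RRRRBBBBBR) = { -4,-7/2,-13/4,-25/8,-49/16 | -97/32,-3,-2,-1,0 } => -195/64
v(RRRRBBBBBRB) = { -4,-7/2,-13/4,-25/8,-49/16,-195/64 | -97/32,-3,-2,-1,0 } => -389/128
v(RRRRBBBBBRBB) = { -4,-7/2,-13/4,-25/8,-49/16,-195/64,-389/128 | -97/32,-3,-2,-1,0 } => -777/256
v(RRRRBBBBBRBBR) = { -4,-7/2,-13/4,-25/8,-49/16,-195/64,-389/128 | -777/256,-97/32,-3,-2,-1,0 } => -1555/512
v(RRRRBBBBBRBBRB) = { -4,-7/2,-13/4,-25/8,-49/16,-195/64,-389/128,-1555/512 | -777/256,-97/32,-3,-2,-1,0 } => -3109/1024
v(RRRRBBBBBRBBRBR) = { -4,-7/2,-13/4,-25/8,-49/16,-195/64,-389/128,-1555/512 | -3109/1024,-777/256,-97/32,-3,-2,-1,0 } => -6219/2048

-6219/2048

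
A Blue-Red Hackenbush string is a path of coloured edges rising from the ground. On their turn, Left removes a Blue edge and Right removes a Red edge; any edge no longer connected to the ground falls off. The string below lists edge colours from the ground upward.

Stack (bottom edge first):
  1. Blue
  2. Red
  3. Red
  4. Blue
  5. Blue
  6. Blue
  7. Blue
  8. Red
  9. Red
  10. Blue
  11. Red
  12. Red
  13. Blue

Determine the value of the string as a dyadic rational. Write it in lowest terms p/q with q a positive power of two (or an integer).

B: Left { 0 }, Right { — } ⇒ simplest 1
BR: Left { 0 }, Right { 1 } ⇒ simplest 1/2
BRR: Left { 0 }, Right { 1/2,1 } ⇒ simplest 1/4
BRRB: Left { 0,1/4 }, Right { 1/2,1 } ⇒ simplest 3/8
BRRBB: Left { 0,1/4,3/8 }, Right { 1/2,1 } ⇒ simplest 7/16
BRRBBB: Left { 0,1/4,3/8,7/16 }, Right { 1/2,1 } ⇒ simplest 15/32
BRRBBBB: Left { 0,1/4,3/8,7/16,15/32 }, Right { 1/2,1 } ⇒ simplest 31/64
BRRBBBBR: Left { 0,1/4,3/8,7/16,15/32 }, Right { 31/64,1/2,1 } ⇒ simplest 61/128
BRRBBBBRR: Left { 0,1/4,3/8,7/16,15/32 }, Right { 61/128,31/64,1/2,1 } ⇒ simplest 121/256
BRRBBBBRRB: Left { 0,1/4,3/8,7/16,15/32,121/256 }, Right { 61/128,31/64,1/2,1 } ⇒ simplest 243/512
BRRBBBBRRBR: Left { 0,1/4,3/8,7/16,15/32,121/256 }, Right { 243/512,61/128,31/64,1/2,1 } ⇒ simplest 485/1024
BRRBBBBRRBRR: Left { 0,1/4,3/8,7/16,15/32,121/256 }, Right { 485/1024,243/512,61/128,31/64,1/2,1 } ⇒ simplest 969/2048
BRRBBBBRRBRRB: Left { 0,1/4,3/8,7/16,15/32,121/256,969/2048 }, Right { 485/1024,243/512,61/128,31/64,1/2,1 } ⇒ simplest 1939/4096

1939/4096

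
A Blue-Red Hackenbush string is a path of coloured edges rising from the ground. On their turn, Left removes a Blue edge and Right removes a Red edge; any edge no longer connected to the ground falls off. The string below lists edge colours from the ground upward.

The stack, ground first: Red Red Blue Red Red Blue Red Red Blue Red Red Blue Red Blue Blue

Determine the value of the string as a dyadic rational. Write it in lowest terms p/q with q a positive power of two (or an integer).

-15209/8192

g_1 [R]  L=[·]  R=[0]  so -1
g_2 [RR]  L=[·]  R=[-1; 0]  so -2
g_3 [RRB]  L=[-2]  R=[-1; 0]  so -3/2
g_4 [RRBR]  L=[-2]  R=[-3/2; -1; 0]  so -7/4
g_5 [RRBRR]  L=[-2]  R=[-7/4; -3/2; -1; 0]  so -15/8
g_6 [RRBRRB]  L=[-2; -15/8]  R=[-7/4; -3/2; -1; 0]  so -29/16
g_7 [RRBRRBR]  L=[-2; -15/8]  R=[-29/16; -7/4; -3/2; -1; 0]  so -59/32
g_8 [RRBRRBRR]  L=[-2; -15/8]  R=[-59/32; -29/16; -7/4; -3/2; -1; 0]  so -119/64
g_9 [RRBRRBRRB]  L=[-2; -15/8; -119/64]  R=[-59/32; -29/16; -7/4; -3/2; -1; 0]  so -237/128
g_10 [RRBRRBRRBR]  L=[-2; -15/8; -119/64]  R=[-237/128; -59/32; -29/16; -7/4; -3/2; -1; 0]  so -475/256
g_11 [RRBRRBRRBRR]  L=[-2; -15/8; -119/64]  R=[-475/256; -237/128; -59/32; -29/16; -7/4; -3/2; -1; 0]  so -951/512
g_12 [RRBRRBRRBRRB]  L=[-2; -15/8; -119/64; -951/512]  R=[-475/256; -237/128; -59/32; -29/16; -7/4; -3/2; -1; 0]  so -1901/1024
g_13 [RRBRRBRRBRRBR]  L=[-2; -15/8; -119/64; -951/512]  R=[-1901/1024; -475/256; -237/128; -59/32; -29/16; -7/4; -3/2; -1; 0]  so -3803/2048
g_14 [RRBRRBRRBRRBRB]  L=[-2; -15/8; -119/64; -951/512; -3803/2048]  R=[-1901/1024; -475/256; -237/128; -59/32; -29/16; -7/4; -3/2; -1; 0]  so -7605/4096
g_15 [RRBRRBRRBRRBRBB]  L=[-2; -15/8; -119/64; -951/512; -3803/2048; -7605/4096]  R=[-1901/1024; -475/256; -237/128; -59/32; -29/16; -7/4; -3/2; -1; 0]  so -15209/8192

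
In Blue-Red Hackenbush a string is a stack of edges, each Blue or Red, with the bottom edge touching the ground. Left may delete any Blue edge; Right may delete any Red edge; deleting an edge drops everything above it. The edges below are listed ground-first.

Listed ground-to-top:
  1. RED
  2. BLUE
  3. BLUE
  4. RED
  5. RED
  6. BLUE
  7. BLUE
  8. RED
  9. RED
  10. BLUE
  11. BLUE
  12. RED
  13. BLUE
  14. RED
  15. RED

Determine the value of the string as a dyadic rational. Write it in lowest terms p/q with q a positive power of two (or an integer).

edge 1 of 15 (RED): { none | 0 } ⇒ -1
edge 2 of 15 (BLUE): { -1 | 0 } ⇒ -1/2
edge 3 of 15 (BLUE): { -1, -1/2 | 0 } ⇒ -1/4
edge 4 of 15 (RED): { -1, -1/2 | -1/4, 0 } ⇒ -3/8
edge 5 of 15 (RED): { -1, -1/2 | -3/8, -1/4, 0 } ⇒ -7/16
edge 6 of 15 (BLUE): { -1, -1/2, -7/16 | -3/8, -1/4, 0 } ⇒ -13/32
edge 7 of 15 (BLUE): { -1, -1/2, -7/16, -13/32 | -3/8, -1/4, 0 } ⇒ -25/64
edge 8 of 15 (RED): { -1, -1/2, -7/16, -13/32 | -25/64, -3/8, -1/4, 0 } ⇒ -51/128
edge 9 of 15 (RED): { -1, -1/2, -7/16, -13/32 | -51/128, -25/64, -3/8, -1/4, 0 } ⇒ -103/256
edge 10 of 15 (BLUE): { -1, -1/2, -7/16, -13/32, -103/256 | -51/128, -25/64, -3/8, -1/4, 0 } ⇒ -205/512
edge 11 of 15 (BLUE): { -1, -1/2, -7/16, -13/32, -103/256, -205/512 | -51/128, -25/64, -3/8, -1/4, 0 } ⇒ -409/1024
edge 12 of 15 (RED): { -1, -1/2, -7/16, -13/32, -103/256, -205/512 | -409/1024, -51/128, -25/64, -3/8, -1/4, 0 } ⇒ -819/2048
edge 13 of 15 (BLUE): { -1, -1/2, -7/16, -13/32, -103/256, -205/512, -819/2048 | -409/1024, -51/128, -25/64, -3/8, -1/4, 0 } ⇒ -1637/4096
edge 14 of 15 (RED): { -1, -1/2, -7/16, -13/32, -103/256, -205/512, -819/2048 | -1637/4096, -409/1024, -51/128, -25/64, -3/8, -1/4, 0 } ⇒ -3275/8192
edge 15 of 15 (RED): { -1, -1/2, -7/16, -13/32, -103/256, -205/512, -819/2048 | -3275/8192, -1637/4096, -409/1024, -51/128, -25/64, -3/8, -1/4, 0 } ⇒ -6551/16384

-6551/16384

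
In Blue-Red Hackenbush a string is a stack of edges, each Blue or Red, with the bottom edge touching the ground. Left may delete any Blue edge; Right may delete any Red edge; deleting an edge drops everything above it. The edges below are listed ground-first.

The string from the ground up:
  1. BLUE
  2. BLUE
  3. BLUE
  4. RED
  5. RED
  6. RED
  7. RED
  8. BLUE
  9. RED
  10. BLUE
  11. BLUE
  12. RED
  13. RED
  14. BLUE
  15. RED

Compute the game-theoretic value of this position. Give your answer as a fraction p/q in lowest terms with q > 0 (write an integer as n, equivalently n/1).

Prefix values for BLUE BLUE BLUE RED RED RED RED BLUE RED BLUE BLUE RED RED BLUE RED via {L|R} + simplicity:
B: Left { 0 }, Right { · } → simplest 1
BB: Left { 0; 1 }, Right { · } → simplest 2
BBB: Left { 0; 1; 2 }, Right { · } → simplest 3
BBBR: Left { 0; 1; 2 }, Right { 3 } → simplest 5/2
BBBRR: Left { 0; 1; 2 }, Right { 5/2; 3 } → simplest 9/4
BBBRRR: Left { 0; 1; 2 }, Right { 9/4; 5/2; 3 } → simplest 17/8
BBBRRRR: Left { 0; 1; 2 }, Right { 17/8; 9/4; 5/2; 3 } → simplest 33/16
BBBRRRRB: Left { 0; 1; 2; 33/16 }, Right { 17/8; 9/4; 5/2; 3 } → simplest 67/32
BBBRRRRBR: Left { 0; 1; 2; 33/16 }, Right { 67/32; 17/8; 9/4; 5/2; 3 } → simplest 133/64
BBBRRRRBRB: Left { 0; 1; 2; 33/16; 133/64 }, Right { 67/32; 17/8; 9/4; 5/2; 3 } → simplest 267/128
BBBRRRRBRBB: Left { 0; 1; 2; 33/16; 133/64; 267/128 }, Right { 67/32; 17/8; 9/4; 5/2; 3 } → simplest 535/256
BBBRRRRBRBBR: Left { 0; 1; 2; 33/16; 133/64; 267/128 }, Right { 535/256; 67/32; 17/8; 9/4; 5/2; 3 } → simplest 1069/512
BBBRRRRBRBBRR: Left { 0; 1; 2; 33/16; 133/64; 267/128 }, Right { 1069/512; 535/256; 67/32; 17/8; 9/4; 5/2; 3 } → simplest 2137/1024
BBBRRRRBRBBRRB: Left { 0; 1; 2; 33/16; 133/64; 267/128; 2137/1024 }, Right { 1069/512; 535/256; 67/32; 17/8; 9/4; 5/2; 3 } → simplest 4275/2048
BBBRRRRBRBBRRBR: Left { 0; 1; 2; 33/16; 133/64; 267/128; 2137/1024 }, Right { 4275/2048; 1069/512; 535/256; 67/32; 17/8; 9/4; 5/2; 3 } → simplest 8549/4096

8549/4096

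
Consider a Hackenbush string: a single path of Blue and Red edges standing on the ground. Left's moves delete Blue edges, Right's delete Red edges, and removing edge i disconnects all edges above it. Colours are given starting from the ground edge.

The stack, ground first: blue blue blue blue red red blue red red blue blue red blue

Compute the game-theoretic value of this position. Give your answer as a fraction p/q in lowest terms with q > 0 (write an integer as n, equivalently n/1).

Recurse on prefixes of the 13-edge string blue blue blue blue red red blue red red blue blue red blue:
value(b) = { 0 | none } — 1
value(bb) = { 0, 1 | none } — 2
value(bbb) = { 0, 1, 2 | none } — 3
value(bbbb) = { 0, 1, 2, 3 | none } — 4
value(bbbbr) = { 0, 1, 2, 3 | 4 } — 7/2
value(bbbbrr) = { 0, 1, 2, 3 | 7/2, 4 } — 13/4
value(bbbbrrb) = { 0, 1, 2, 3, 13/4 | 7/2, 4 } — 27/8
value(bbbbrrbr) = { 0, 1, 2, 3, 13/4 | 27/8, 7/2, 4 } — 53/16
value(bbbbrrbrr) = { 0, 1, 2, 3, 13/4 | 53/16, 27/8, 7/2, 4 } — 105/32
value(bbbbrrbrrb) = { 0, 1, 2, 3, 13/4, 105/32 | 53/16, 27/8, 7/2, 4 } — 211/64
value(bbbbrrbrrbb) = { 0, 1, 2, 3, 13/4, 105/32, 211/64 | 53/16, 27/8, 7/2, 4 } — 423/128
value(bbbbrrbrrbbr) = { 0, 1, 2, 3, 13/4, 105/32, 211/64 | 423/128, 53/16, 27/8, 7/2, 4 } — 845/256
value(bbbbrrbrrbbrb) = { 0, 1, 2, 3, 13/4, 105/32, 211/64, 845/256 | 423/128, 53/16, 27/8, 7/2, 4 } — 1691/512

1691/512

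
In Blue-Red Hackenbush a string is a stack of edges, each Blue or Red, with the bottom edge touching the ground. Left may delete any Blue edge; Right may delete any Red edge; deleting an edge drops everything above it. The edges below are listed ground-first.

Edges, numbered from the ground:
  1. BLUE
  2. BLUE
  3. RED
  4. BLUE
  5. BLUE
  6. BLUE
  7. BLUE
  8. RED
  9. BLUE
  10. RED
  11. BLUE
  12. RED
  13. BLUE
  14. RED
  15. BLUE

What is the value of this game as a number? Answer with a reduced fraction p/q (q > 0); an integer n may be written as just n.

16043/8192

Build val(s[:k]) for k = 1..15, string s = BLUE BLUE RED BLUE BLUE BLUE BLUE RED BLUE RED BLUE RED BLUE RED BLUE.
edge 1 of 15 (BLUE): { 0 |  } => 1
edge 2 of 15 (BLUE): { 0, 1 |  } => 2
edge 3 of 15 (RED): { 0, 1 | 2 } => 3/2
edge 4 of 15 (BLUE): { 0, 1, 3/2 | 2 } => 7/4
edge 5 of 15 (BLUE): { 0, 1, 3/2, 7/4 | 2 } => 15/8
edge 6 of 15 (BLUE): { 0, 1, 3/2, 7/4, 15/8 | 2 } => 31/16
edge 7 of 15 (BLUE): { 0, 1, 3/2, 7/4, 15/8, 31/16 | 2 } => 63/32
edge 8 of 15 (RED): { 0, 1, 3/2, 7/4, 15/8, 31/16 | 63/32, 2 } => 125/64
edge 9 of 15 (BLUE): { 0, 1, 3/2, 7/4, 15/8, 31/16, 125/64 | 63/32, 2 } => 251/128
edge 10 of 15 (RED): { 0, 1, 3/2, 7/4, 15/8, 31/16, 125/64 | 251/128, 63/32, 2 } => 501/256
edge 11 of 15 (BLUE): { 0, 1, 3/2, 7/4, 15/8, 31/16, 125/64, 501/256 | 251/128, 63/32, 2 } => 1003/512
edge 12 of 15 (RED): { 0, 1, 3/2, 7/4, 15/8, 31/16, 125/64, 501/256 | 1003/512, 251/128, 63/32, 2 } => 2005/1024
edge 13 of 15 (BLUE): { 0, 1, 3/2, 7/4, 15/8, 31/16, 125/64, 501/256, 2005/1024 | 1003/512, 251/128, 63/32, 2 } => 4011/2048
edge 14 of 15 (RED): { 0, 1, 3/2, 7/4, 15/8, 31/16, 125/64, 501/256, 2005/1024 | 4011/2048, 1003/512, 251/128, 63/32, 2 } => 8021/4096
edge 15 of 15 (BLUE): { 0, 1, 3/2, 7/4, 15/8, 31/16, 125/64, 501/256, 2005/1024, 8021/4096 | 4011/2048, 1003/512, 251/128, 63/32, 2 } => 16043/8192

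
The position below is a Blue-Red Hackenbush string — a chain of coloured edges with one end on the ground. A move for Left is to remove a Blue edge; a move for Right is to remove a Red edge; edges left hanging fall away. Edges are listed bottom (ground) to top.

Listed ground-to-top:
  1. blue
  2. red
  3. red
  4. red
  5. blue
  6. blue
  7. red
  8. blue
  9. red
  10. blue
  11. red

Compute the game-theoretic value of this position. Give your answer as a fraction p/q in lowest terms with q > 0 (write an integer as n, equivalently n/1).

213/1024

Recurse on prefixes of the 11-edge string blue red red red blue blue red blue red blue red:
edge 1 of 11 (blue): { 0 | — } = 1
edge 2 of 11 (red): { 0 | 1 } = 1/2
edge 3 of 11 (red): { 0 | 1/2,1 } = 1/4
edge 4 of 11 (red): { 0 | 1/4,1/2,1 } = 1/8
edge 5 of 11 (blue): { 0,1/8 | 1/4,1/2,1 } = 3/16
edge 6 of 11 (blue): { 0,1/8,3/16 | 1/4,1/2,1 } = 7/32
edge 7 of 11 (red): { 0,1/8,3/16 | 7/32,1/4,1/2,1 } = 13/64
edge 8 of 11 (blue): { 0,1/8,3/16,13/64 | 7/32,1/4,1/2,1 } = 27/128
edge 9 of 11 (red): { 0,1/8,3/16,13/64 | 27/128,7/32,1/4,1/2,1 } = 53/256
edge 10 of 11 (blue): { 0,1/8,3/16,13/64,53/256 | 27/128,7/32,1/4,1/2,1 } = 107/512
edge 11 of 11 (red): { 0,1/8,3/16,13/64,53/256 | 107/512,27/128,7/32,1/4,1/2,1 } = 213/1024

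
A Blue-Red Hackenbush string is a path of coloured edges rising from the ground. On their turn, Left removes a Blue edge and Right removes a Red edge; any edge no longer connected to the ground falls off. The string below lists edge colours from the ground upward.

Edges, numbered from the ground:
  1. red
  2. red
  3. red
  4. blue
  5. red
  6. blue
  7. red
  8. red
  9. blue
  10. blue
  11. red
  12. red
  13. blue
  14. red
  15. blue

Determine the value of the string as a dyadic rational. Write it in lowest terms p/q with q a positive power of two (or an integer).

-11061/4096

g_1 [r]  L=[]  R=[0]  gives -1
g_2 [rr]  L=[]  R=[-1 0]  gives -2
g_3 [rrr]  L=[]  R=[-2 -1 0]  gives -3
g_4 [rrrb]  L=[-3]  R=[-2 -1 0]  gives -5/2
g_5 [rrrbr]  L=[-3]  R=[-5/2 -2 -1 0]  gives -11/4
g_6 [rrrbrb]  L=[-3 -11/4]  R=[-5/2 -2 -1 0]  gives -21/8
g_7 [rrrbrbr]  L=[-3 -11/4]  R=[-21/8 -5/2 -2 -1 0]  gives -43/16
g_8 [rrrbrbrr]  L=[-3 -11/4]  R=[-43/16 -21/8 -5/2 -2 -1 0]  gives -87/32
g_9 [rrrbrbrrb]  L=[-3 -11/4 -87/32]  R=[-43/16 -21/8 -5/2 -2 -1 0]  gives -173/64
g_10 [rrrbrbrrbb]  L=[-3 -11/4 -87/32 -173/64]  R=[-43/16 -21/8 -5/2 -2 -1 0]  gives -345/128
g_11 [rrrbrbrrbbr]  L=[-3 -11/4 -87/32 -173/64]  R=[-345/128 -43/16 -21/8 -5/2 -2 -1 0]  gives -691/256
g_12 [rrrbrbrrbbrr]  L=[-3 -11/4 -87/32 -173/64]  R=[-691/256 -345/128 -43/16 -21/8 -5/2 -2 -1 0]  gives -1383/512
g_13 [rrrbrbrrbbrrb]  L=[-3 -11/4 -87/32 -173/64 -1383/512]  R=[-691/256 -345/128 -43/16 -21/8 -5/2 -2 -1 0]  gives -2765/1024
g_14 [rrrbrbrrbbrrbr]  L=[-3 -11/4 -87/32 -173/64 -1383/512]  R=[-2765/1024 -691/256 -345/128 -43/16 -21/8 -5/2 -2 -1 0]  gives -5531/2048
g_15 [rrrbrbrrbbrrbrb]  L=[-3 -11/4 -87/32 -173/64 -1383/512 -5531/2048]  R=[-2765/1024 -691/256 -345/128 -43/16 -21/8 -5/2 -2 -1 0]  gives -11061/4096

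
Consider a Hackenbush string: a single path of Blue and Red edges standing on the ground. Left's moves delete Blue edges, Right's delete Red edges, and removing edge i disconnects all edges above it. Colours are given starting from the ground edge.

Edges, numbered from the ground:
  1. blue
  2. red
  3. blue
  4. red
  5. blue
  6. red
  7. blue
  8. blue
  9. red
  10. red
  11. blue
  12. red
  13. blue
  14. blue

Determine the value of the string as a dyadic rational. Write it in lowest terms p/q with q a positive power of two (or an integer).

1 of 14 · b · max L 0 · min R +∞ -> 1
2 of 14 · br · max L 0 · min R 1 -> 1/2
3 of 14 · brb · max L 1/2 · min R 1 -> 3/4
4 of 14 · brbr · max L 1/2 · min R 3/4 -> 5/8
5 of 14 · brbrb · max L 5/8 · min R 3/4 -> 11/16
6 of 14 · brbrbr · max L 5/8 · min R 11/16 -> 21/32
7 of 14 · brbrbrb · max L 21/32 · min R 11/16 -> 43/64
8 of 14 · brbrbrbb · max L 43/64 · min R 11/16 -> 87/128
9 of 14 · brbrbrbbr · max L 43/64 · min R 87/128 -> 173/256
10 of 14 · brbrbrbbrr · max L 43/64 · min R 173/256 -> 345/512
11 of 14 · brbrbrbbrrb · max L 345/512 · min R 173/256 -> 691/1024
12 of 14 · brbrbrbbrrbr · max L 345/512 · min R 691/1024 -> 1381/2048
13 of 14 · brbrbrbbrrbrb · max L 1381/2048 · min R 691/1024 -> 2763/4096
14 of 14 · brbrbrbbrrbrbb · max L 2763/4096 · min R 691/1024 -> 5527/8192

5527/8192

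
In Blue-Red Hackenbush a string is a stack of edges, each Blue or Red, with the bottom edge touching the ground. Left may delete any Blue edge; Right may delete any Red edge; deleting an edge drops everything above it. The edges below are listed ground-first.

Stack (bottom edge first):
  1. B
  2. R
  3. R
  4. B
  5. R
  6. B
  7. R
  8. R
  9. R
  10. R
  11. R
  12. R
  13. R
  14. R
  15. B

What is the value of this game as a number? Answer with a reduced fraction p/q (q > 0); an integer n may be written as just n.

g_1 [B]  L=[0]  R=[—]  — 1
g_2 [BR]  L=[0]  R=[1]  — 1/2
g_3 [BRR]  L=[0]  R=[1/2,1]  — 1/4
g_4 [BRRB]  L=[0,1/4]  R=[1/2,1]  — 3/8
g_5 [BRRBR]  L=[0,1/4]  R=[3/8,1/2,1]  — 5/16
g_6 [BRRBRB]  L=[0,1/4,5/16]  R=[3/8,1/2,1]  — 11/32
g_7 [BRRBRBR]  L=[0,1/4,5/16]  R=[11/32,3/8,1/2,1]  — 21/64
g_8 [BRRBRBRR]  L=[0,1/4,5/16]  R=[21/64,11/32,3/8,1/2,1]  — 41/128
g_9 [BRRBRBRRR]  L=[0,1/4,5/16]  R=[41/128,21/64,11/32,3/8,1/2,1]  — 81/256
g_10 [BRRBRBRRRR]  L=[0,1/4,5/16]  R=[81/256,41/128,21/64,11/32,3/8,1/2,1]  — 161/512
g_11 [BRRBRBRRRRR]  L=[0,1/4,5/16]  R=[161/512,81/256,41/128,21/64,11/32,3/8,1/2,1]  — 321/1024
g_12 [BRRBRBRRRRRR]  L=[0,1/4,5/16]  R=[321/1024,161/512,81/256,41/128,21/64,11/32,3/8,1/2,1]  — 641/2048
g_13 [BRRBRBRRRRRRR]  L=[0,1/4,5/16]  R=[641/2048,321/1024,161/512,81/256,41/128,21/64,11/32,3/8,1/2,1]  — 1281/4096
g_14 [BRRBRBRRRRRRRR]  L=[0,1/4,5/16]  R=[1281/4096,641/2048,321/1024,161/512,81/256,41/128,21/64,11/32,3/8,1/2,1]  — 2561/8192
g_15 [BRRBRBRRRRRRRRB]  L=[0,1/4,5/16,2561/8192]  R=[1281/4096,641/2048,321/1024,161/512,81/256,41/128,21/64,11/32,3/8,1/2,1]  — 5123/16384

5123/16384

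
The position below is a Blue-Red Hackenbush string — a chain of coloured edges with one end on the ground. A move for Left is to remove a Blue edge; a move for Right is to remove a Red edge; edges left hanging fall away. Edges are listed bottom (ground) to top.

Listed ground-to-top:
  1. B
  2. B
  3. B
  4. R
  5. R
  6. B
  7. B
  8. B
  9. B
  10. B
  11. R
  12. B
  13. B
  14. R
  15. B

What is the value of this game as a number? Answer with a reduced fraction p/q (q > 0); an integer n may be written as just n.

10203/4096

Build v(s[:k]) for k = 1..15, string s = B B B R R B B B B B R B B R B.
edge 1 of 15 (B): { 0 | (no moves) } ⇒ 1
edge 2 of 15 (B): { 0 1 | (no moves) } ⇒ 2
edge 3 of 15 (B): { 0 1 2 | (no moves) } ⇒ 3
edge 4 of 15 (R): { 0 1 2 | 3 } ⇒ 5/2
edge 5 of 15 (R): { 0 1 2 | 5/2 3 } ⇒ 9/4
edge 6 of 15 (B): { 0 1 2 9/4 | 5/2 3 } ⇒ 19/8
edge 7 of 15 (B): { 0 1 2 9/4 19/8 | 5/2 3 } ⇒ 39/16
edge 8 of 15 (B): { 0 1 2 9/4 19/8 39/16 | 5/2 3 } ⇒ 79/32
edge 9 of 15 (B): { 0 1 2 9/4 19/8 39/16 79/32 | 5/2 3 } ⇒ 159/64
edge 10 of 15 (B): { 0 1 2 9/4 19/8 39/16 79/32 159/64 | 5/2 3 } ⇒ 319/128
edge 11 of 15 (R): { 0 1 2 9/4 19/8 39/16 79/32 159/64 | 319/128 5/2 3 } ⇒ 637/256
edge 12 of 15 (B): { 0 1 2 9/4 19/8 39/16 79/32 159/64 637/256 | 319/128 5/2 3 } ⇒ 1275/512
edge 13 of 15 (B): { 0 1 2 9/4 19/8 39/16 79/32 159/64 637/256 1275/512 | 319/128 5/2 3 } ⇒ 2551/1024
edge 14 of 15 (R): { 0 1 2 9/4 19/8 39/16 79/32 159/64 637/256 1275/512 | 2551/1024 319/128 5/2 3 } ⇒ 5101/2048
edge 15 of 15 (B): { 0 1 2 9/4 19/8 39/16 79/32 159/64 637/256 1275/512 5101/2048 | 2551/1024 319/128 5/2 3 } ⇒ 10203/4096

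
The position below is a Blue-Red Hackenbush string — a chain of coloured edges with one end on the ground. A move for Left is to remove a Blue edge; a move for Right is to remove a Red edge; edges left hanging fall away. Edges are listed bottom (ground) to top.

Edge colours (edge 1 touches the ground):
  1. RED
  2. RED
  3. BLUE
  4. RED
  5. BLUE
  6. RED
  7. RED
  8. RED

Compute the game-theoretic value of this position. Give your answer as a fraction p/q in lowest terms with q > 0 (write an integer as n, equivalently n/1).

-111/64

1 of 8 · R · max L −∞ · min R 0 so -1
2 of 8 · RR · max L −∞ · min R -1 so -2
3 of 8 · RRB · max L -2 · min R -1 so -3/2
4 of 8 · RRBR · max L -2 · min R -3/2 so -7/4
5 of 8 · RRBRB · max L -7/4 · min R -3/2 so -13/8
6 of 8 · RRBRBR · max L -7/4 · min R -13/8 so -27/16
7 of 8 · RRBRBRR · max L -7/4 · min R -27/16 so -55/32
8 of 8 · RRBRBRRR · max L -7/4 · min R -55/32 so -111/64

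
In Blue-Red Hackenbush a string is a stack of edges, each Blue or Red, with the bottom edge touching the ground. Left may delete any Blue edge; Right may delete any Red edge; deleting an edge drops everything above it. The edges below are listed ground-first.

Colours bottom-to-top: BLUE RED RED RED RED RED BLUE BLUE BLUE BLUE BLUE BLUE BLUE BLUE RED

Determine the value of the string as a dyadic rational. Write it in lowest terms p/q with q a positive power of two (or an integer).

1021/16384

step 1: add BLUE to get B; options L={ 0 } R={ — } => 1
step 2: add RED to get BR; options L={ 0 } R={ 1 } => 1/2
step 3: add RED to get BRR; options L={ 0 } R={ 1/2 1 } => 1/4
step 4: add RED to get BRRR; options L={ 0 } R={ 1/4 1/2 1 } => 1/8
step 5: add RED to get BRRRR; options L={ 0 } R={ 1/8 1/4 1/2 1 } => 1/16
step 6: add RED to get BRRRRR; options L={ 0 } R={ 1/16 1/8 1/4 1/2 1 } => 1/32
step 7: add BLUE to get BRRRRRB; options L={ 0 1/32 } R={ 1/16 1/8 1/4 1/2 1 } => 3/64
step 8: add BLUE to get BRRRRRBB; options L={ 0 1/32 3/64 } R={ 1/16 1/8 1/4 1/2 1 } => 7/128
step 9: add BLUE to get BRRRRRBBB; options L={ 0 1/32 3/64 7/128 } R={ 1/16 1/8 1/4 1/2 1 } => 15/256
step 10: add BLUE to get BRRRRRBBBB; options L={ 0 1/32 3/64 7/128 15/256 } R={ 1/16 1/8 1/4 1/2 1 } => 31/512
step 11: add BLUE to get BRRRRRBBBBB; options L={ 0 1/32 3/64 7/128 15/256 31/512 } R={ 1/16 1/8 1/4 1/2 1 } => 63/1024
step 12: add BLUE to get BRRRRRBBBBBB; options L={ 0 1/32 3/64 7/128 15/256 31/512 63/1024 } R={ 1/16 1/8 1/4 1/2 1 } => 127/2048
step 13: add BLUE to get BRRRRRBBBBBBB; options L={ 0 1/32 3/64 7/128 15/256 31/512 63/1024 127/2048 } R={ 1/16 1/8 1/4 1/2 1 } => 255/4096
step 14: add BLUE to get BRRRRRBBBBBBBB; options L={ 0 1/32 3/64 7/128 15/256 31/512 63/1024 127/2048 255/4096 } R={ 1/16 1/8 1/4 1/2 1 } => 511/8192
step 15: add RED to get BRRRRRBBBBBBBBR; options L={ 0 1/32 3/64 7/128 15/256 31/512 63/1024 127/2048 255/4096 } R={ 511/8192 1/16 1/8 1/4 1/2 1 } => 1021/16384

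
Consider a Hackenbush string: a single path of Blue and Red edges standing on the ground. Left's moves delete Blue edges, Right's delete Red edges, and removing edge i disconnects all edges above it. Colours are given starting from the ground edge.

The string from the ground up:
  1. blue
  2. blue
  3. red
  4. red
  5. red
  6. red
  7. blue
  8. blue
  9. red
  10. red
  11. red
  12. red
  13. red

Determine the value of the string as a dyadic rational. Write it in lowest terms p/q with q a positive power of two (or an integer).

step 1: add blue to get b; options L={ 0 } R={  } — 1
step 2: add blue to get bb; options L={ 0,1 } R={  } — 2
step 3: add red to get bbr; options L={ 0,1 } R={ 2 } — 3/2
step 4: add red to get bbrr; options L={ 0,1 } R={ 3/2,2 } — 5/4
step 5: add red to get bbrrr; options L={ 0,1 } R={ 5/4,3/2,2 } — 9/8
step 6: add red to get bbrrrr; options L={ 0,1 } R={ 9/8,5/4,3/2,2 } — 17/16
step 7: add blue to get bbrrrrb; options L={ 0,1,17/16 } R={ 9/8,5/4,3/2,2 } — 35/32
step 8: add blue to get bbrrrrbb; options L={ 0,1,17/16,35/32 } R={ 9/8,5/4,3/2,2 } — 71/64
step 9: add red to get bbrrrrbbr; options L={ 0,1,17/16,35/32 } R={ 71/64,9/8,5/4,3/2,2 } — 141/128
step 10: add red to get bbrrrrbbrr; options L={ 0,1,17/16,35/32 } R={ 141/128,71/64,9/8,5/4,3/2,2 } — 281/256
step 11: add red to get bbrrrrbbrrr; options L={ 0,1,17/16,35/32 } R={ 281/256,141/128,71/64,9/8,5/4,3/2,2 } — 561/512
step 12: add red to get bbrrrrbbrrrr; options L={ 0,1,17/16,35/32 } R={ 561/512,281/256,141/128,71/64,9/8,5/4,3/2,2 } — 1121/1024
step 13: add red to get bbrrrrbbrrrrr; options L={ 0,1,17/16,35/32 } R={ 1121/1024,561/512,281/256,141/128,71/64,9/8,5/4,3/2,2 } — 2241/2048

2241/2048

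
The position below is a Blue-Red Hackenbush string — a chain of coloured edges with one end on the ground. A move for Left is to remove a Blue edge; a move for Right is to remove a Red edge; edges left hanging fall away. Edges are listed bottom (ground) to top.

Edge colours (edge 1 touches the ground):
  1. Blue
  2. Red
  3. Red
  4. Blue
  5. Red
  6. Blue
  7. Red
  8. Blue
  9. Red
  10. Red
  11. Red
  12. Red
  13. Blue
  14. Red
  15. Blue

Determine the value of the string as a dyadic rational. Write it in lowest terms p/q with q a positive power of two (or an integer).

5387/16384

Recurse on prefixes of the 15-edge string Blue Red Red Blue Red Blue Red Blue Red Red Red Red Blue Red Blue:
1 of 15 · B · max L 0 · min R +∞ — 1
2 of 15 · BR · max L 0 · min R 1 — 1/2
3 of 15 · BRR · max L 0 · min R 1/2 — 1/4
4 of 15 · BRRB · max L 1/4 · min R 1/2 — 3/8
5 of 15 · BRRBR · max L 1/4 · min R 3/8 — 5/16
6 of 15 · BRRBRB · max L 5/16 · min R 3/8 — 11/32
7 of 15 · BRRBRBR · max L 5/16 · min R 11/32 — 21/64
8 of 15 · BRRBRBRB · max L 21/64 · min R 11/32 — 43/128
9 of 15 · BRRBRBRBR · max L 21/64 · min R 43/128 — 85/256
10 of 15 · BRRBRBRBRR · max L 21/64 · min R 85/256 — 169/512
11 of 15 · BRRBRBRBRRR · max L 21/64 · min R 169/512 — 337/1024
12 of 15 · BRRBRBRBRRRR · max L 21/64 · min R 337/1024 — 673/2048
13 of 15 · BRRBRBRBRRRRB · max L 673/2048 · min R 337/1024 — 1347/4096
14 of 15 · BRRBRBRBRRRRBR · max L 673/2048 · min R 1347/4096 — 2693/8192
15 of 15 · BRRBRBRBRRRRBRB · max L 2693/8192 · min R 1347/4096 — 5387/16384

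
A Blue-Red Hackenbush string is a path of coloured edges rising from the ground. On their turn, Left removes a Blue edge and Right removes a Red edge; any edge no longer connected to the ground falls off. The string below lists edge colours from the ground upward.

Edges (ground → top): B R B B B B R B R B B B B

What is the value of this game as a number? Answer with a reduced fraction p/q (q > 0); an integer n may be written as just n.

B: Left { 0 }, Right { ∅ } so simplest 1
BR: Left { 0 }, Right { 1 } so simplest 1/2
BRB: Left { 0; 1/2 }, Right { 1 } so simplest 3/4
BRBB: Left { 0; 1/2; 3/4 }, Right { 1 } so simplest 7/8
BRBBB: Left { 0; 1/2; 3/4; 7/8 }, Right { 1 } so simplest 15/16
BRBBBB: Left { 0; 1/2; 3/4; 7/8; 15/16 }, Right { 1 } so simplest 31/32
BRBBBBR: Left { 0; 1/2; 3/4; 7/8; 15/16 }, Right { 31/32; 1 } so simplest 61/64
BRBBBBRB: Left { 0; 1/2; 3/4; 7/8; 15/16; 61/64 }, Right { 31/32; 1 } so simplest 123/128
BRBBBBRBR: Left { 0; 1/2; 3/4; 7/8; 15/16; 61/64 }, Right { 123/128; 31/32; 1 } so simplest 245/256
BRBBBBRBRB: Left { 0; 1/2; 3/4; 7/8; 15/16; 61/64; 245/256 }, Right { 123/128; 31/32; 1 } so simplest 491/512
BRBBBBRBRBB: Left { 0; 1/2; 3/4; 7/8; 15/16; 61/64; 245/256; 491/512 }, Right { 123/128; 31/32; 1 } so simplest 983/1024
BRBBBBRBRBBB: Left { 0; 1/2; 3/4; 7/8; 15/16; 61/64; 245/256; 491/512; 983/1024 }, Right { 123/128; 31/32; 1 } so simplest 1967/2048
BRBBBBRBRBBBB: Left { 0; 1/2; 3/4; 7/8; 15/16; 61/64; 245/256; 491/512; 983/1024; 1967/2048 }, Right { 123/128; 31/32; 1 } so simplest 3935/4096

3935/4096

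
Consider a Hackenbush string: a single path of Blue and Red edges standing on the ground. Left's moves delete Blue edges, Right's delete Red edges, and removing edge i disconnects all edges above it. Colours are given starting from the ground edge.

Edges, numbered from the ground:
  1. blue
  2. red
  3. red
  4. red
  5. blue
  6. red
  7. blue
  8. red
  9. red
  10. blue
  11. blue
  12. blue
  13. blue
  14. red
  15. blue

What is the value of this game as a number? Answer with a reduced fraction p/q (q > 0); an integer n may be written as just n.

2683/16384

step 1: add blue to get b; options L={ 0 } R={  } = 1
step 2: add red to get br; options L={ 0 } R={ 1 } = 1/2
step 3: add red to get brr; options L={ 0 } R={ 1/2; 1 } = 1/4
step 4: add red to get brrr; options L={ 0 } R={ 1/4; 1/2; 1 } = 1/8
step 5: add blue to get brrrb; options L={ 0; 1/8 } R={ 1/4; 1/2; 1 } = 3/16
step 6: add red to get brrrbr; options L={ 0; 1/8 } R={ 3/16; 1/4; 1/2; 1 } = 5/32
step 7: add blue to get brrrbrb; options L={ 0; 1/8; 5/32 } R={ 3/16; 1/4; 1/2; 1 } = 11/64
step 8: add red to get brrrbrbr; options L={ 0; 1/8; 5/32 } R={ 11/64; 3/16; 1/4; 1/2; 1 } = 21/128
step 9: add red to get brrrbrbrr; options L={ 0; 1/8; 5/32 } R={ 21/128; 11/64; 3/16; 1/4; 1/2; 1 } = 41/256
step 10: add blue to get brrrbrbrrb; options L={ 0; 1/8; 5/32; 41/256 } R={ 21/128; 11/64; 3/16; 1/4; 1/2; 1 } = 83/512
step 11: add blue to get brrrbrbrrbb; options L={ 0; 1/8; 5/32; 41/256; 83/512 } R={ 21/128; 11/64; 3/16; 1/4; 1/2; 1 } = 167/1024
step 12: add blue to get brrrbrbrrbbb; options L={ 0; 1/8; 5/32; 41/256; 83/512; 167/1024 } R={ 21/128; 11/64; 3/16; 1/4; 1/2; 1 } = 335/2048
step 13: add blue to get brrrbrbrrbbbb; options L={ 0; 1/8; 5/32; 41/256; 83/512; 167/1024; 335/2048 } R={ 21/128; 11/64; 3/16; 1/4; 1/2; 1 } = 671/4096
step 14: add red to get brrrbrbrrbbbbr; options L={ 0; 1/8; 5/32; 41/256; 83/512; 167/1024; 335/2048 } R={ 671/4096; 21/128; 11/64; 3/16; 1/4; 1/2; 1 } = 1341/8192
step 15: add blue to get brrrbrbrrbbbbrb; options L={ 0; 1/8; 5/32; 41/256; 83/512; 167/1024; 335/2048; 1341/8192 } R={ 671/4096; 21/128; 11/64; 3/16; 1/4; 1/2; 1 } = 2683/16384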